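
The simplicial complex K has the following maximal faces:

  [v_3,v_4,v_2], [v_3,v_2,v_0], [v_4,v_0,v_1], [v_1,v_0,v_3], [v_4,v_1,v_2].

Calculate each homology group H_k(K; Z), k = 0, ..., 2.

H_0 = Z,  H_1 = Z,  H_2 = 0.

Fix the vertex order v_0 < v_1 < v_2 < v_3 < v_4 and write every simplex with vertices in increasing order. Then dim K = 2 and the simplices of K are:

  0-simplices (5): [v_0], [v_1], [v_2], [v_3], [v_4]
  1-simplices (10): [v_0,v_1], [v_0,v_2], [v_0,v_3], [v_0,v_4], [v_1,v_2], [v_1,v_3], [v_1,v_4], [v_2,v_3], [v_2,v_4], [v_3,v_4]
  2-simplices (5): [v_0,v_1,v_3], [v_0,v_1,v_4], [v_0,v_2,v_3], [v_1,v_2,v_4], [v_2,v_3,v_4]

Hence C_0 ≅ Z^5, C_1 ≅ Z^10, C_2 ≅ Z^5.

The boundary map ∂_1: C_1 → C_0 sends each edge [p,q] (with p < q) to q − p. For instance
  ∂[v_1,v_2] = [v_2] − [v_1].
This gives a 5×10 integer matrix of rank 4; reducing to Smith normal form yields diagonal entries (1,1,1,1).

∂_2: C_2 → C_1 acts by ∂[p,q,r] = [q,r] − [p,r] + [p,q]. For instance
  ∂[v_1,v_2,v_4] = [v_2,v_4] − [v_1,v_4] + [v_1,v_2],
  ∂[v_0,v_1,v_4] = [v_1,v_4] − [v_0,v_4] + [v_0,v_1].
The 10×5 boundary matrix has rank 5 and Smith normal form diag(1,1,1,1,1).

Reading off H_k = ker ∂_k / im ∂_{k+1}:

  H_0: rank C_0 − rank ∂_1 = 5 − 4 = 1, and the invariant factors of ∂_1 are all 1, so H_0 ≅ Z.
  H_1: rank ker ∂_1 − rank ∂_2 = (10 − 4) − 5 = 1, and the invariant factors of ∂_2 are all 1, so H_1 ≅ Z.
  H_2: rank ker ∂_2 − rank ∂_3 = (5 − 5) − 0 = 0, and there is no ∂_3, so H_2 ≅ 0.

As a check, the Euler characteristic is 5 − 10 + 5 = 0, which agrees with 1 − 1 + 0 = 0.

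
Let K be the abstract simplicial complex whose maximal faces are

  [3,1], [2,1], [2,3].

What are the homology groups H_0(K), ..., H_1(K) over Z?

H_0 ≅ Z,  H_1 ≅ Z.

We work with the vertex ordering 1 < 2 < 3. The simplices of K, each written with vertices in increasing order, are:

  0-simplices (3): [1], [2], [3]
  1-simplices (3): [1,2], [1,3], [2,3]

so the chain groups are C_0 ≅ Z^3, C_1 ≅ Z^3.

∂_1: C_1 → C_0 maps an edge to its endpoints' difference, ∂[p,q] = q − p. For instance
  ∂[2,3] = [3] − [2].
As a 3×3 matrix over Z this has rank 2, with invariant factors (1,1).

From H_k ≅ ker(∂_k) / im(∂_{k+1}) we obtain:

  H_0: rank C_0 − rank ∂_1 = 3 − 2 = 1, and the invariant factors of ∂_1 are all 1, so H_0 ≅ Z.
  H_1: rank ker ∂_1 − rank ∂_2 = (3 − 2) − 0 = 1, and there is no ∂_2, so H_1 ≅ Z.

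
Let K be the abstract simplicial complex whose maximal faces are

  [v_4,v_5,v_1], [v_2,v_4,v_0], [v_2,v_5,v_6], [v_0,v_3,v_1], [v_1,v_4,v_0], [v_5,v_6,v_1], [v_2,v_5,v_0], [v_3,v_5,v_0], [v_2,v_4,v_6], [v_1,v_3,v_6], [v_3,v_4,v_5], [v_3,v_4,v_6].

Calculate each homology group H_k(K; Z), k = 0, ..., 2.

H_0 = Z,  H_1 = Z/2Z,  H_2 = 0.

K has 7 vertices, 18 edges, 12 triangles.
rank ∂_0 = 0, rank ∂_1 = 6 ⇒ b_0 = 7 − 0 − 6 = 1; all invariant factors of ∂_1 are 1 so no torsion. So H_0 = Z.
rank ∂_1 = 6, rank ∂_2 = 12 ⇒ b_1 = 18 − 6 − 12 = 0; ∂_2 has invariant factor(s) [2] giving torsion. So H_1 = Z/2Z.
rank ∂_2 = 12, rank ∂_3 = 0 ⇒ b_2 = 12 − 12 − 0 = 0. So H_2 = 0.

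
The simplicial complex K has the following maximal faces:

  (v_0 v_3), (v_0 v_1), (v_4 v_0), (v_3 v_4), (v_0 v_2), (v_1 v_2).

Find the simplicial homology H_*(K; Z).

We work with the vertex ordering v_0 < v_1 < v_2 < v_3 < v_4. The simplices of K, each written with vertices in increasing order, are:

  0-simplices (5): [v_0], [v_1], [v_2], [v_3], [v_4]
  1-simplices (6): [v_0,v_1], [v_0,v_2], [v_0,v_3], [v_0,v_4], [v_1,v_2], [v_3,v_4]

Hence C_0 ≅ Z^5, C_1 ≅ Z^6.

Boundary ∂_1: C_1 → C_0 maps an edge to its endpoints' difference, ∂[p,q] = q − p.
This gives a 5×6 integer matrix of rank 4; reducing to Smith normal form yields diagonal entries (1,1,1,1).

Computing H_k = (kernel of ∂_k) / (image of ∂_{k+1}):

  H_0: rank C_0 − rank ∂_1 = 5 − 4 = 1, and the invariant factors of ∂_1 are all 1, so H_0 ≅ Z.
  H_1: rank ker ∂_1 − rank ∂_2 = (6 − 4) − 0 = 2, and there is no ∂_2, so H_1 ≅ Z^2.

As a check, the Euler characteristic is 5 − 6 = -1, which agrees with 1 − 2 = -1.

H_0 = Z,  H_1 = Z^2.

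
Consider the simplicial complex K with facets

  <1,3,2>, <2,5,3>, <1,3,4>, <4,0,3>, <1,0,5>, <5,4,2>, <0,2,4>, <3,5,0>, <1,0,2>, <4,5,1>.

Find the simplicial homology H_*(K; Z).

Take the total order 0 < 1 < 2 < 3 < 4 < 5 on the vertex set. Then K (dimension 2) consists of the simplices:

  0-simplices (6): [0], [1], [2], [3], [4], [5]
  1-simplices (15): [0,1], [0,2], [0,3], [0,4], [0,5], [1,2], [1,3], [1,4], [1,5], [2,3], [2,4], [2,5], [3,4], [3,5], [4,5]
  2-simplices (10): [0,1,2], [0,1,5], [0,2,4], [0,3,4], [0,3,5], [1,2,3], [1,3,4], [1,4,5], [2,3,5], [2,4,5]

giving chain groups C_0 ≅ Z^6, C_1 ≅ Z^15, C_2 ≅ Z^10.

Boundary ∂_1: C_1 → C_0 is given by ∂[p,q] = [q] − [p]. For instance
  ∂[1,5] = [5] − [1].
The 6×15 boundary matrix has rank 5 and Smith normal form diag(1,1,1,1,1).

The boundary map ∂_2: C_2 → C_1 acts by ∂[p,q,r] = [q,r] − [p,r] + [p,q]. For instance
  ∂[0,1,5] = [1,5] − [0,5] + [0,1],
  ∂[2,4,5] = [4,5] − [2,5] + [2,4].
The resulting 15×10 matrix has rank 10, and its Smith normal form has invariant factors (1,1,1,1,1,1,1,1,1,2).

Now H_k = ker ∂_k / im ∂_{k+1}, so:

  H_0: rank C_0 − rank ∂_1 = 6 − 5 = 1, and the invariant factors of ∂_1 are all 1, so H_0 ≅ Z.
  H_1: rank ker ∂_1 − rank ∂_2 = (15 − 5) − 10 = 0, and ∂_2 has invariant factor 2 > 1, so H_1 ≅ Z/2Z.
  H_2: rank ker ∂_2 − rank ∂_3 = (10 − 10) − 0 = 0, and there is no ∂_3, so H_2 ≅ 0.

(K is a triangulation of the real projective plane RP^2.)

H_0 ≅ Z,  H_1 ≅ Z/2Z,  H_2 = 0.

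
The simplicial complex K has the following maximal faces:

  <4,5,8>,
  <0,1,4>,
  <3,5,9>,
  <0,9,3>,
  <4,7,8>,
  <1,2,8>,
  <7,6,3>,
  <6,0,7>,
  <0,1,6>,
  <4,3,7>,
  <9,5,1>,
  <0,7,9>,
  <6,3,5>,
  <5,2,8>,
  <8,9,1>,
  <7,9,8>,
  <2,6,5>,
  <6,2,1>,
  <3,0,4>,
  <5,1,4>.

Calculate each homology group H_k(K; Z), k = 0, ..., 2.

H_0 ≅ Z,  H_1 ≅ Z × Z/2,  H_2 = 0.

Order the vertices as 0 < 1 < 2 < 3 < 4 < 5 < 6 < 7 < 8 < 9. Listing each simplex with vertices in this order, K has dimension 2 with simplices:

  0-simplices (10): [0], [1], [2], [3], [4], [5], [6], [7], [8], [9]
  1-simplices (30): (30 of them)
  2-simplices (20): (20 of them)

so the chain groups are C_0 ≅ Z^10, C_1 ≅ Z^30, C_2 ≅ Z^20.

∂_1: C_1 → C_0 is given by ∂[p,q] = [q] − [p]. For instance
  ∂[0,6] = [6] − [0].
As a 10×30 matrix over Z this has rank 9, with invariant factors (1,1,1,1,1,1,1,1,1).

∂_2: C_2 → C_1 maps a triangle to the signed sum of its edges. For instance
  ∂[1,4,5] = [4,5] − [1,5] + [1,4],
  ∂[0,7,9] = [7,9] − [0,9] + [0,7].
As a 30×20 matrix over Z this has rank 20, with invariant factors (1,1,1,1,1,1,1,1,1,1,1,1,1,1,1,1,1,1,1,2).

Computing H_k = (kernel of ∂_k) / (image of ∂_{k+1}):

  H_0: rank C_0 − rank ∂_1 = 10 − 9 = 1, and the invariant factors of ∂_1 are all 1, so H_0 = Z.
  H_1: rank ker ∂_1 − rank ∂_2 = (30 − 9) − 20 = 1, and ∂_2 has invariant factor 2 > 1, so H_1 = Z × Z/2.
  H_2: rank ker ∂_2 − rank ∂_3 = (20 − 20) − 0 = 0, and there is no ∂_3, so H_2 = 0.

(K is a triangulation of the Klein bottle.)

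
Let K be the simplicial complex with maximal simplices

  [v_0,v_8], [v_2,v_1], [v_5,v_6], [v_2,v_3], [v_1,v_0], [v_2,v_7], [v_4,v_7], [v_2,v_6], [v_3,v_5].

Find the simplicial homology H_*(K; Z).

H_0 ≅ Z,  H_1 ≅ Z.

We work with the vertex ordering v_0 < v_1 < v_2 < v_3 < v_4 < v_5 < v_6 < v_7 < v_8. The simplices of K, each written with vertices in increasing order, are:

  0-simplices (9): [v_0], [v_1], [v_2], [v_3], [v_4], [v_5], [v_6], [v_7], [v_8]
  1-simplices (9): [v_0,v_1], [v_0,v_8], [v_1,v_2], [v_2,v_3], [v_2,v_6], [v_2,v_7], [v_3,v_5], [v_4,v_7], [v_5,v_6]

giving chain groups C_0 ≅ Z^9, C_1 ≅ Z^9.

Boundary ∂_1: C_1 → C_0 sends each edge [p,q] (with p < q) to q − p. For instance
  ∂[v_1,v_2] = [v_2] − [v_1].
This gives a 9×9 integer matrix of rank 8; reducing to Smith normal form yields diagonal entries (1,1,1,1,1,1,1,1).

Computing H_k = (kernel of ∂_k) / (image of ∂_{k+1}):

  H_0: rank C_0 − rank ∂_1 = 9 − 8 = 1, and the invariant factors of ∂_1 are all 1, so H_0 = Z.
  H_1: rank ker ∂_1 − rank ∂_2 = (9 − 8) − 0 = 1, and there is no ∂_2, so H_1 = Z.

As a check, the Euler characteristic is 9 − 9 = 0, which agrees with 1 − 1 = 0.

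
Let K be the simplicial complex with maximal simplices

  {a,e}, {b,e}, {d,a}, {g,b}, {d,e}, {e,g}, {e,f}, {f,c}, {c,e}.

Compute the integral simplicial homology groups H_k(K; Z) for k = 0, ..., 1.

H_0 ≅ Z,  H_1 ≅ Z^3.

Take the total order a < b < c < d < e < f < g on the vertex set. Then K (dimension 1) consists of the simplices:

  0-simplices (7): a, b, c, d, e, f, g
  1-simplices (9): ad, ae, be, bg, ce, cf, de, ef, eg

so the chain groups are C_0 ≅ Z^7, C_1 ≅ Z^9.

The boundary map ∂_1: C_1 → C_0 is given by ∂[p,q] = [q] − [p]. For instance
  ∂be = e − b.
This gives a 7×9 integer matrix of rank 6; reducing to Smith normal form yields diagonal entries (1,1,1,1,1,1).

Now H_k = ker ∂_k / im ∂_{k+1}, so:

  H_0: rank C_0 − rank ∂_1 = 7 − 6 = 1, and the invariant factors of ∂_1 are all 1, so H_0 ≅ Z.
  H_1: rank ker ∂_1 − rank ∂_2 = (9 − 6) − 0 = 3, and there is no ∂_2, so H_1 ≅ Z^3.

As a check, the Euler characteristic is 7 − 9 = -2, which agrees with 1 − 3 = -2.
(K is a triangulation of a wedge of 3 circles.)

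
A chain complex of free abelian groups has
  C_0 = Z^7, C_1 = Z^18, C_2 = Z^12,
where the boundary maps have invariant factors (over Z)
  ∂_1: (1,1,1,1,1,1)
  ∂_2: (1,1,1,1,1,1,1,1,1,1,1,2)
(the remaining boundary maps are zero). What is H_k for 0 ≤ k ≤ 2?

H_0: b_0 = 7 − 0 − 6 = 1; torsion from ∂_1 factors > 1: none. So H_0 ≅ Z.
H_1: b_1 = 18 − 6 − 12 = 0; torsion from ∂_2 factors > 1: [2]. So H_1 ≅ Z/2.
H_2: b_2 = 12 − 12 − 0 = 0; torsion from ∂_3 factors > 1: none. So H_2 ≅ 0.

H_0 ≅ Z,  H_1 ≅ Z/2,  H_2 = 0.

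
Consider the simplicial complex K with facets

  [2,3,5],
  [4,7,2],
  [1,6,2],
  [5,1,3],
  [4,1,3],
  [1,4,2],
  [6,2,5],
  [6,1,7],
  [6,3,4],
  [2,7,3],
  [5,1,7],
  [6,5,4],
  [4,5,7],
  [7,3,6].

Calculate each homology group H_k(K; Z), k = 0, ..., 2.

Fix the vertex order 1 < 2 < 3 < 4 < 5 < 6 < 7 and write every simplex with vertices in increasing order. Then dim K = 2 and the simplices of K are:

  0-simplices (7): [1], [2], [3], [4], [5], [6], [7]
  1-simplices (21): [1,2], [1,3], [1,4], [1,5], [1,6], [1,7], [2,3], [2,4], [2,5], [2,6], [2,7], [3,4], [3,5], [3,6], [3,7], [4,5], [4,6], [4,7], [5,6], [5,7], [6,7]
  2-simplices (14): [1,2,4], [1,2,6], [1,3,4], [1,3,5], [1,5,7], [1,6,7], [2,3,5], [2,3,7], [2,4,7], [2,5,6], [3,4,6], [3,6,7], [4,5,6], [4,5,7]

Hence C_0 ≅ Z^7, C_1 ≅ Z^21, C_2 ≅ Z^14.

∂_1: C_1 → C_0 sends each edge [p,q] (with p < q) to q − p.
This gives a 7×21 integer matrix of rank 6; reducing to Smith normal form yields diagonal entries (1,1,1,1,1,1).

The boundary map ∂_2: C_2 → C_1 acts by ∂[p,q,r] = [q,r] − [p,r] + [p,q]. For instance
  ∂[4,5,7] = [5,7] − [4,7] + [4,5],
  ∂[1,2,6] = [2,6] − [1,6] + [1,2].
This gives a 21×14 integer matrix of rank 13; reducing to Smith normal form yields diagonal entries (1,1,1,1,1,1,1,1,1,1,1,1,1).

From H_k ≅ ker(∂_k) / im(∂_{k+1}) we obtain:

  H_0: rank C_0 − rank ∂_1 = 7 − 6 = 1, and the invariant factors of ∂_1 are all 1, so H_0 ≅ Z.
  H_1: rank ker ∂_1 − rank ∂_2 = (21 − 6) − 13 = 2, and the invariant factors of ∂_2 are all 1, so H_1 ≅ Z^2.
  H_2: rank ker ∂_2 − rank ∂_3 = (14 − 13) − 0 = 1, and there is no ∂_3, so H_2 ≅ Z.

H_0 ≅ Z,  H_1 ≅ Z^2,  H_2 ≅ Z.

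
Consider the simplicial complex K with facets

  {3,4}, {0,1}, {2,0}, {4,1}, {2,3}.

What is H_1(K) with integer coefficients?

K has 5 vertices, 5 edges.
rank ∂_1 = 4, rank ∂_2 = 0 ⇒ b_1 = 5 − 4 − 0 = 1. So H_1 ≅ Z.

H_1 = Z.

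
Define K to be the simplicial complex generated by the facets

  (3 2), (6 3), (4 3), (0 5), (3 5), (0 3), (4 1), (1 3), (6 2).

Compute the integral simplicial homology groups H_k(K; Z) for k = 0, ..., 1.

Fix the vertex order 0 < 1 < 2 < 3 < 4 < 5 < 6 and write every simplex with vertices in increasing order. Then dim K = 1 and the simplices of K are:

  0-simplices (7): [0], [1], [2], [3], [4], [5], [6]
  1-simplices (9): [0,3], [0,5], [1,3], [1,4], [2,3], [2,6], [3,4], [3,5], [3,6]

Hence C_0 ≅ Z^7, C_1 ≅ Z^9.

The boundary map ∂_1: C_1 → C_0 sends each edge [p,q] (with p < q) to q − p.
This gives a 7×9 integer matrix of rank 6; reducing to Smith normal form yields diagonal entries (1,1,1,1,1,1).

From H_k ≅ ker(∂_k) / im(∂_{k+1}) we obtain:

  H_0: rank C_0 − rank ∂_1 = 7 − 6 = 1, and the invariant factors of ∂_1 are all 1, so H_0 ≅ Z.
  H_1: rank ker ∂_1 − rank ∂_2 = (9 − 6) − 0 = 3, and there is no ∂_2, so H_1 ≅ Z^3.

H_0 ≅ Z,  H_1 ≅ Z^3.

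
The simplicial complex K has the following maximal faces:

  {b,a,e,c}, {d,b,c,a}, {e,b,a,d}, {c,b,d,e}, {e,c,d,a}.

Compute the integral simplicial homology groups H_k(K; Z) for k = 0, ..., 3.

K has 5 vertices, 10 edges, 10 triangles, 5 3-simplices.
rank ∂_0 = 0, rank ∂_1 = 4 ⇒ b_0 = 5 − 0 − 4 = 1; all invariant factors of ∂_1 are 1 so no torsion. So H_0 = Z.
rank ∂_1 = 4, rank ∂_2 = 6 ⇒ b_1 = 10 − 4 − 6 = 0; all invariant factors of ∂_2 are 1 so no torsion. So H_1 = 0.
rank ∂_2 = 6, rank ∂_3 = 4 ⇒ b_2 = 10 − 6 − 4 = 0; all invariant factors of ∂_3 are 1 so no torsion. So H_2 = 0.
rank ∂_3 = 4, rank ∂_4 = 0 ⇒ b_3 = 5 − 4 − 0 = 1. So H_3 = Z.

H_0 = Z,  H_1 = 0,  H_2 = 0,  H_3 = Z.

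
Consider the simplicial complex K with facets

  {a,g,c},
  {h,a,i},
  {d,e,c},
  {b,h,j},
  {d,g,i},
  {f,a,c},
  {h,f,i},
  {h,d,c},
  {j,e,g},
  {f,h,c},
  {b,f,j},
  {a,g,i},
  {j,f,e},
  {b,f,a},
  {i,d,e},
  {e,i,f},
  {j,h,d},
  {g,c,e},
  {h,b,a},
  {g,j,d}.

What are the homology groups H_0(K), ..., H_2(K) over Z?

Fix the vertex order a < b < c < d < e < f < g < h < i < j and write every simplex with vertices in increasing order. Then dim K = 2 and the simplices of K are:

  0-simplices (10): a, b, c, d, e, f, g, h, i, j
  1-simplices (30): ab, ac, af, ag, ah, ai, bf, bh, bj, cd, ce, cf, cg, ch, de, dg, dh, di, dj, ef, eg, ei, ej, fh, fi, fj, gi, gj, hi, hj
  2-simplices (20): abf, abh, acf, acg, agi, ahi, bfj, bhj, cde, cdh, ceg, cfh, dei, dgi, dgj, dhj, efi, efj, egj, fhi

so the chain groups are C_0 ≅ Z^10, C_1 ≅ Z^30, C_2 ≅ Z^20.

The boundary map ∂_1: C_1 → C_0 sends each edge [p,q] (with p < q) to q − p.
The resulting 10×30 matrix has rank 9, and its Smith normal form has invariant factors (1,1,1,1,1,1,1,1,1).

Boundary ∂_2: C_2 → C_1 sends each 2-simplex [p,q,r] to [q,r] − [p,r] + [p,q]. For instance
  ∂agi = gi − ai + ag,
  ∂ahi = hi − ai + ah.
This gives a 30×20 integer matrix of rank 20; reducing to Smith normal form yields diagonal entries (1,1,1,1,1,1,1,1,1,1,1,1,1,1,1,1,1,1,1,2).

Computing H_k = (kernel of ∂_k) / (image of ∂_{k+1}):

  H_0: rank C_0 − rank ∂_1 = 10 − 9 = 1, and the invariant factors of ∂_1 are all 1, so H_0 = Z.
  H_1: rank ker ∂_1 − rank ∂_2 = (30 − 9) − 20 = 1, and ∂_2 has invariant factor 2 > 1, so H_1 = Z ⊕ Z/2Z.
  H_2: rank ker ∂_2 − rank ∂_3 = (20 − 20) − 0 = 0, and there is no ∂_3, so H_2 = 0.

As a check, the Euler characteristic is 10 − 30 + 20 = 0, which agrees with 1 − 1 + 0 = 0.

H_0 = Z,  H_1 = Z ⊕ Z/2Z,  H_2 = 0.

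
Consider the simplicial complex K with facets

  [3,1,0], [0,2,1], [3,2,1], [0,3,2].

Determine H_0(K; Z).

Order the vertices as 0 < 1 < 2 < 3. Listing each simplex with vertices in this order, K has dimension 2 with simplices:

  0-simplices (4): [0], [1], [2], [3]
  1-simplices (6): [0,1], [0,2], [0,3], [1,2], [1,3], [2,3]
  2-simplices (4): [0,1,2], [0,1,3], [0,2,3], [1,2,3]

so the chain groups are C_0 ≅ Z^4, C_1 ≅ Z^6, C_2 ≅ Z^4.

Boundary ∂_1: C_1 → C_0 is given by ∂[p,q] = [q] − [p]. For instance
  ∂[0,1] = [1] − [0].
This gives a 4×6 integer matrix of rank 3; reducing to Smith normal form yields diagonal entries (1,1,1).

∂_2: C_2 → C_1 acts by ∂[p,q,r] = [q,r] − [p,r] + [p,q]. For instance
  ∂[0,1,2] = [1,2] − [0,2] + [0,1],
  ∂[0,2,3] = [2,3] − [0,3] + [0,2].
As a 6×4 matrix over Z this has rank 3, with invariant factors (1,1,1).

Computing H_k = (kernel of ∂_k) / (image of ∂_{k+1}):

  H_0: rank C_0 − rank ∂_1 = 4 − 3 = 1, and the invariant factors of ∂_1 are all 1, so H_0 ≅ Z.

(K is a triangulation of the 2-sphere S^2.)

H_0 = Z.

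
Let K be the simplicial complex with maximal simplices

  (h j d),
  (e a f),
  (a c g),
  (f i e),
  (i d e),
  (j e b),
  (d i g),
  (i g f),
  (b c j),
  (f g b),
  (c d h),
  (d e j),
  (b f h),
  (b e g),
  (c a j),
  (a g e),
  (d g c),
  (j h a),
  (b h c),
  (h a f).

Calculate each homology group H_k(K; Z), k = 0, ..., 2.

Fix the vertex order a < b < c < d < e < f < g < h < i < j and write every simplex with vertices in increasing order. Then dim K = 2 and the simplices of K are:

  0-simplices (10): a, b, c, d, e, f, g, h, i, j
  1-simplices (30): ac, ae, af, ag, ah, aj, bc, be, bf, bg, bh, bj, cd, cg, ch, cj, de, dg, dh, di, dj, ef, eg, ei, ej, fg, fh, fi, gi, hj
  2-simplices (20): acg, acj, aef, aeg, afh, ahj, bch, bcj, beg, bej, bfg, bfh, cdg, cdh, dei, dej, dgi, dhj, efi, fgi

giving chain groups C_0 ≅ Z^10, C_1 ≅ Z^30, C_2 ≅ Z^20.

Boundary ∂_1: C_1 → C_0 sends each edge [p,q] (with p < q) to q − p. For instance
  ∂cd = d − c.
This gives a 10×30 integer matrix of rank 9; reducing to Smith normal form yields diagonal entries (1,1,1,1,1,1,1,1,1).

Boundary ∂_2: C_2 → C_1 acts by ∂[p,q,r] = [q,r] − [p,r] + [p,q]. For instance
  ∂afh = fh − ah + af,
  ∂beg = eg − bg + be.
The 30×20 boundary matrix has rank 20 and Smith normal form diag(1,1,1,1,1,1,1,1,1,1,1,1,1,1,1,1,1,1,1,2).

From H_k ≅ ker(∂_k) / im(∂_{k+1}) we obtain:

  H_0: rank C_0 − rank ∂_1 = 10 − 9 = 1, and the invariant factors of ∂_1 are all 1, so H_0 = Z.
  H_1: rank ker ∂_1 − rank ∂_2 = (30 − 9) − 20 = 1, and ∂_2 has invariant factor 2 > 1, so H_1 = Z ⊕ Z/2Z.
  H_2: rank ker ∂_2 − rank ∂_3 = (20 − 20) − 0 = 0, and there is no ∂_3, so H_2 = 0.

(K is a triangulation of the Klein bottle.)

H_0 ≅ Z,  H_1 ≅ Z ⊕ Z/2Z,  H_2 = 0.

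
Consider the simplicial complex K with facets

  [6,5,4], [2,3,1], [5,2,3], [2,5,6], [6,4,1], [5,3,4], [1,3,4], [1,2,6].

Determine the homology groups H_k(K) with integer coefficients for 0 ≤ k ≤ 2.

H_0 = Z,  H_1 = 0,  H_2 = Z.

Order the vertices as 1 < 2 < 3 < 4 < 5 < 6. Listing each simplex with vertices in this order, K has dimension 2 with simplices:

  0-simplices (6): [1], [2], [3], [4], [5], [6]
  1-simplices (12): [1,2], [1,3], [1,4], [1,6], [2,3], [2,5], [2,6], [3,4], [3,5], [4,5], [4,6], [5,6]
  2-simplices (8): [1,2,3], [1,2,6], [1,3,4], [1,4,6], [2,3,5], [2,5,6], [3,4,5], [4,5,6]

Hence C_0 ≅ Z^6, C_1 ≅ Z^12, C_2 ≅ Z^8.

Boundary ∂_1: C_1 → C_0 is given by ∂[p,q] = [q] − [p]. For instance
  ∂[1,2] = [2] − [1].
The 6×12 boundary matrix has rank 5 and Smith normal form diag(1,1,1,1,1).

∂_2: C_2 → C_1 sends each 2-simplex [p,q,r] to [q,r] − [p,r] + [p,q]. For instance
  ∂[2,5,6] = [5,6] − [2,6] + [2,5],
  ∂[1,3,4] = [3,4] − [1,4] + [1,3].
The 12×8 boundary matrix has rank 7 and Smith normal form diag(1,1,1,1,1,1,1).

Computing H_k = (kernel of ∂_k) / (image of ∂_{k+1}):

  H_0: rank C_0 − rank ∂_1 = 6 − 5 = 1, and the invariant factors of ∂_1 are all 1, so H_0 = Z.
  H_1: rank ker ∂_1 − rank ∂_2 = (12 − 5) − 7 = 0, and the invariant factors of ∂_2 are all 1, so H_1 = 0.
  H_2: rank ker ∂_2 − rank ∂_3 = (8 − 7) − 0 = 1, and there is no ∂_3, so H_2 = Z.

As a check, the Euler characteristic is 6 − 12 + 8 = 2, which agrees with 1 − 0 + 1 = 2.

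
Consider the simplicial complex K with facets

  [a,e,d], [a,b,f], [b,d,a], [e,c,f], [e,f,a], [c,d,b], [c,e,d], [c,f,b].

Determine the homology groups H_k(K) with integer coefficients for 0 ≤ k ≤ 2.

Take the total order a < b < c < d < e < f on the vertex set. Then K (dimension 2) consists of the simplices:

  0-simplices (6): a, b, c, d, e, f
  1-simplices (12): ab, ad, ae, af, bc, bd, bf, cd, ce, cf, de, ef
  2-simplices (8): abd, abf, ade, aef, bcd, bcf, cde, cef

Hence C_0 ≅ Z^6, C_1 ≅ Z^12, C_2 ≅ Z^8.

The boundary map ∂_1: C_1 → C_0 is given by ∂[p,q] = [q] − [p]. For instance
  ∂af = f − a.
This gives a 6×12 integer matrix of rank 5; reducing to Smith normal form yields diagonal entries (1,1,1,1,1).

Boundary ∂_2: C_2 → C_1 acts by ∂[p,q,r] = [q,r] − [p,r] + [p,q]. For instance
  ∂ade = de − ae + ad,
  ∂abf = bf − af + ab.
As a 12×8 matrix over Z this has rank 7, with invariant factors (1,1,1,1,1,1,1).

Reading off H_k = ker ∂_k / im ∂_{k+1}:

  H_0: rank C_0 − rank ∂_1 = 6 − 5 = 1, and the invariant factors of ∂_1 are all 1, so H_0 ≅ Z.
  H_1: rank ker ∂_1 − rank ∂_2 = (12 − 5) − 7 = 0, and the invariant factors of ∂_2 are all 1, so H_1 ≅ 0.
  H_2: rank ker ∂_2 − rank ∂_3 = (8 − 7) − 0 = 1, and there is no ∂_3, so H_2 ≅ Z.

H_0 = Z,  H_1 = 0,  H_2 = Z.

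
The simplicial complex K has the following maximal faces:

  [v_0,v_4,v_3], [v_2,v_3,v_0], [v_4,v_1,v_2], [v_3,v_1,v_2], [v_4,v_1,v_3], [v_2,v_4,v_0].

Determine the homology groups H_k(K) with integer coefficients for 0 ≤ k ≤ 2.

H_0 = Z,  H_1 = 0,  H_2 = Z.

We work with the vertex ordering v_0 < v_1 < v_2 < v_3 < v_4. The simplices of K, each written with vertices in increasing order, are:

  0-simplices (5): [v_0], [v_1], [v_2], [v_3], [v_4]
  1-simplices (9): [v_0,v_2], [v_0,v_3], [v_0,v_4], [v_1,v_2], [v_1,v_3], [v_1,v_4], [v_2,v_3], [v_2,v_4], [v_3,v_4]
  2-simplices (6): [v_0,v_2,v_3], [v_0,v_2,v_4], [v_0,v_3,v_4], [v_1,v_2,v_3], [v_1,v_2,v_4], [v_1,v_3,v_4]

giving chain groups C_0 ≅ Z^5, C_1 ≅ Z^9, C_2 ≅ Z^6.

Boundary ∂_1: C_1 → C_0 is given by ∂[p,q] = [q] − [p].
This gives a 5×9 integer matrix of rank 4; reducing to Smith normal form yields diagonal entries (1,1,1,1).

∂_2: C_2 → C_1 sends each 2-simplex [p,q,r] to [q,r] − [p,r] + [p,q]. For instance
  ∂[v_1,v_2,v_4] = [v_2,v_4] − [v_1,v_4] + [v_1,v_2],
  ∂[v_1,v_3,v_4] = [v_3,v_4] − [v_1,v_4] + [v_1,v_3].
As a 9×6 matrix over Z this has rank 5, with invariant factors (1,1,1,1,1).

From H_k ≅ ker(∂_k) / im(∂_{k+1}) we obtain:

  H_0: rank C_0 − rank ∂_1 = 5 − 4 = 1, and the invariant factors of ∂_1 are all 1, so H_0 ≅ Z.
  H_1: rank ker ∂_1 − rank ∂_2 = (9 − 4) − 5 = 0, and the invariant factors of ∂_2 are all 1, so H_1 ≅ 0.
  H_2: rank ker ∂_2 − rank ∂_3 = (6 − 5) − 0 = 1, and there is no ∂_3, so H_2 ≅ Z.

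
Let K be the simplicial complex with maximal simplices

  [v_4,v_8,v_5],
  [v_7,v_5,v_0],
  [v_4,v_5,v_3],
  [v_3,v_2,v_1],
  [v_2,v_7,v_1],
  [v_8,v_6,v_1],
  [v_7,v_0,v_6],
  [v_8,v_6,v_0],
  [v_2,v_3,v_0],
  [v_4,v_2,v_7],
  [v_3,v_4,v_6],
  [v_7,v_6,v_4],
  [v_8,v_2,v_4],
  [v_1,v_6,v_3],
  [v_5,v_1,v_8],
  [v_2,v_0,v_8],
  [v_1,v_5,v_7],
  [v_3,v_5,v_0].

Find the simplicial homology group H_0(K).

Take the total order v_0 < v_1 < v_2 < v_3 < v_4 < v_5 < v_6 < v_7 < v_8 on the vertex set. Then K (dimension 2) consists of the simplices:

  0-simplices (9): [v_0], [v_1], [v_2], [v_3], [v_4], [v_5], [v_6], [v_7], [v_8]
  1-simplices (27): (27 of them)
  2-simplices (18): (18 of them)

giving chain groups C_0 ≅ Z^9, C_1 ≅ Z^27, C_2 ≅ Z^18.

Boundary ∂_1: C_1 → C_0 sends each edge [p,q] (with p < q) to q − p.
This gives a 9×27 integer matrix of rank 8; reducing to Smith normal form yields diagonal entries (1,1,1,1,1,1,1,1).

∂_2: C_2 → C_1 sends each 2-simplex [p,q,r] to [q,r] − [p,r] + [p,q]. For instance
  ∂[v_0,v_2,v_3] = [v_2,v_3] − [v_0,v_3] + [v_0,v_2],
  ∂[v_1,v_2,v_7] = [v_2,v_7] − [v_1,v_7] + [v_1,v_2].
The resulting 27×18 matrix has rank 17, and its Smith normal form has invariant factors (1,1,1,1,1,1,1,1,1,1,1,1,1,1,1,1,1).

From H_k ≅ ker(∂_k) / im(∂_{k+1}) we obtain:

  H_0: rank C_0 − rank ∂_1 = 9 − 8 = 1, and the invariant factors of ∂_1 are all 1, so H_0 ≅ Z.

H_0 = Z.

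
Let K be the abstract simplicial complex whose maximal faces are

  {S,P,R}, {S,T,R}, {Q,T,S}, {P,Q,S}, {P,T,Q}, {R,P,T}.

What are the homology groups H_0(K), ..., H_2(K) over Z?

K has 5 vertices, 9 edges, 6 triangles.
rank ∂_0 = 0, rank ∂_1 = 4 ⇒ b_0 = 5 − 0 − 4 = 1; all invariant factors of ∂_1 are 1 so no torsion. So H_0 ≅ Z.
rank ∂_1 = 4, rank ∂_2 = 5 ⇒ b_1 = 9 − 4 − 5 = 0; all invariant factors of ∂_2 are 1 so no torsion. So H_1 ≅ 0.
rank ∂_2 = 5, rank ∂_3 = 0 ⇒ b_2 = 6 − 5 − 0 = 1. So H_2 ≅ Z.

H_0 = Z,  H_1 = 0,  H_2 = Z.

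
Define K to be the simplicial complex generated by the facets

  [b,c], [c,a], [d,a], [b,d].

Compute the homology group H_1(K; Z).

H_1 = Z.

Order the vertices as a < b < c < d. Listing each simplex with vertices in this order, K has dimension 1 with simplices:

  0-simplices (4): a, b, c, d
  1-simplices (4): ac, ad, bc, bd

giving chain groups C_0 ≅ Z^4, C_1 ≅ Z^4.

Boundary ∂_1: C_1 → C_0 maps an edge to its endpoints' difference, ∂[p,q] = q − p.
As a 4×4 matrix over Z this has rank 3, with invariant factors (1,1,1).

From H_k ≅ ker(∂_k) / im(∂_{k+1}) we obtain:

  H_1: rank ker ∂_1 − rank ∂_2 = (4 − 3) − 0 = 1, and there is no ∂_2, so H_1 ≅ Z.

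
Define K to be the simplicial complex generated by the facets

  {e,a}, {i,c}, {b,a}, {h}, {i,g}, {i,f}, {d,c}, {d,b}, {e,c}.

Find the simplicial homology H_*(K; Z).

K has 9 vertices, 8 edges.
rank ∂_0 = 0, rank ∂_1 = 7 ⇒ b_0 = 9 − 0 − 7 = 2; all invariant factors of ∂_1 are 1 so no torsion. So H_0 ≅ Z^2.
rank ∂_1 = 7, rank ∂_2 = 0 ⇒ b_1 = 8 − 7 − 0 = 1. So H_1 ≅ Z.

H_0 ≅ Z^2,  H_1 ≅ Z.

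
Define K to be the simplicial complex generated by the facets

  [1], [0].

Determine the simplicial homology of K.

Fix the vertex order 0 < 1 and write every simplex with vertices in increasing order. Then dim K = 0 and the simplices of K are:

  0-simplices (2): [0], [1]

giving chain groups C_0 ≅ Z^2.

Reading off H_k = ker ∂_k / im ∂_{k+1}:

  H_0: rank C_0 − rank ∂_1 = 2 − 0 = 2, and there is no ∂_1, so H_0 = Z^2.

H_0 = Z^2.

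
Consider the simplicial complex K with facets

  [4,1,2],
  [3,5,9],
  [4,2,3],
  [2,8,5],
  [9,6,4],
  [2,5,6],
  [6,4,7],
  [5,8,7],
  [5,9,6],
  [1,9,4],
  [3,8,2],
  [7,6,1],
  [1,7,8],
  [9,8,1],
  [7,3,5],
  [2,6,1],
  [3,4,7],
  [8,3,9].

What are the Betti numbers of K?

b_0 = 1, b_1 = 1, b_2 = 0.

K has 9 vertices, 27 edges, 18 triangles.
rank ∂_0 = 0, rank ∂_1 = 8 ⇒ b_0 = 9 − 0 − 8 = 1; all invariant factors of ∂_1 are 1 so no torsion. So H_0 ≅ Z.
rank ∂_1 = 8, rank ∂_2 = 18 ⇒ b_1 = 27 − 8 − 18 = 1; ∂_2 has invariant factor(s) [2] giving torsion. So H_1 ≅ Z ⊕ Z/2Z.
rank ∂_2 = 18, rank ∂_3 = 0 ⇒ b_2 = 18 − 18 − 0 = 0. So H_2 ≅ 0.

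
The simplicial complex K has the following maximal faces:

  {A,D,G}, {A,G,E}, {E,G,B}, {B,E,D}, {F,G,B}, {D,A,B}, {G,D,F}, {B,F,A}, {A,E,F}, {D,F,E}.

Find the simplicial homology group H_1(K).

Order the vertices as A < B < D < E < F < G. Listing each simplex with vertices in this order, K has dimension 2 with simplices:

  0-simplices (6): A, B, D, E, F, G
  1-simplices (15): AB, AD, AE, AF, AG, BD, BE, BF, BG, DE, DF, DG, EF, EG, FG
  2-simplices (10): ABD, ABF, ADG, AEF, AEG, BDE, BEG, BFG, DEF, DFG

so the chain groups are C_0 ≅ Z^6, C_1 ≅ Z^15, C_2 ≅ Z^10.

∂_1: C_1 → C_0 is given by ∂[p,q] = [q] − [p]. For instance
  ∂EF = F − E.
This gives a 6×15 integer matrix of rank 5; reducing to Smith normal form yields diagonal entries (1,1,1,1,1).

The boundary map ∂_2: C_2 → C_1 sends each 2-simplex [p,q,r] to [q,r] − [p,r] + [p,q]. For instance
  ∂BEG = EG − BG + BE,
  ∂ABF = BF − AF + AB.
As a 15×10 matrix over Z this has rank 10, with invariant factors (1,1,1,1,1,1,1,1,1,2).

From H_k ≅ ker(∂_k) / im(∂_{k+1}) we obtain:

  H_1: rank ker ∂_1 − rank ∂_2 = (15 − 5) − 10 = 0, and ∂_2 has invariant factor 2 > 1, so H_1 ≅ Z/2.

H_1 ≅ Z/2.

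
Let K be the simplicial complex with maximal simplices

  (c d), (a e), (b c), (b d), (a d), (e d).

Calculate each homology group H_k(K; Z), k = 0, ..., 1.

Order the vertices as a < b < c < d < e. Listing each simplex with vertices in this order, K has dimension 1 with simplices:

  0-simplices (5): a, b, c, d, e
  1-simplices (6): ad, ae, bc, bd, cd, de

Hence C_0 ≅ Z^5, C_1 ≅ Z^6.

Boundary ∂_1: C_1 → C_0 maps an edge to its endpoints' difference, ∂[p,q] = q − p. For instance
  ∂bc = c − b.
The 5×6 boundary matrix has rank 4 and Smith normal form diag(1,1,1,1).

Now H_k = ker ∂_k / im ∂_{k+1}, so:

  H_0: rank C_0 − rank ∂_1 = 5 − 4 = 1, and the invariant factors of ∂_1 are all 1, so H_0 ≅ Z.
  H_1: rank ker ∂_1 − rank ∂_2 = (6 − 4) − 0 = 2, and there is no ∂_2, so H_1 ≅ Z^2.

As a check, the Euler characteristic is 5 − 6 = -1, which agrees with 1 − 2 = -1.

H_0 ≅ Z,  H_1 ≅ Z^2.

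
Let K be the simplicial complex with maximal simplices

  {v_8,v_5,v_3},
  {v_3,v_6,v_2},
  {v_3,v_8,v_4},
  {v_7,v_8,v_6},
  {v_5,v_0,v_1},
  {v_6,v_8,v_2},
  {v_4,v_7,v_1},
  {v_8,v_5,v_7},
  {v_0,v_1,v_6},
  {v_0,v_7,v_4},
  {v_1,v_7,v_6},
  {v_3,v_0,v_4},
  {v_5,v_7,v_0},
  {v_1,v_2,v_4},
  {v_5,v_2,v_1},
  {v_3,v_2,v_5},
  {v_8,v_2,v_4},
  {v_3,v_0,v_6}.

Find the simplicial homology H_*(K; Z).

H_0 = Z,  H_1 = Z ⊕ Z/2Z,  H_2 = 0.

Take the total order v_0 < v_1 < v_2 < v_3 < v_4 < v_5 < v_6 < v_7 < v_8 on the vertex set. Then K (dimension 2) consists of the simplices:

  0-simplices (9): [v_0], [v_1], [v_2], [v_3], [v_4], [v_5], [v_6], [v_7], [v_8]
  1-simplices (27): (27 of them)
  2-simplices (18): (18 of them)

Hence C_0 ≅ Z^9, C_1 ≅ Z^27, C_2 ≅ Z^18.

The boundary map ∂_1: C_1 → C_0 is given by ∂[p,q] = [q] − [p].
This gives a 9×27 integer matrix of rank 8; reducing to Smith normal form yields diagonal entries (1,1,1,1,1,1,1,1).

The boundary map ∂_2: C_2 → C_1 acts by ∂[p,q,r] = [q,r] − [p,r] + [p,q]. For instance
  ∂[v_3,v_4,v_8] = [v_4,v_8] − [v_3,v_8] + [v_3,v_4],
  ∂[v_1,v_6,v_7] = [v_6,v_7] − [v_1,v_7] + [v_1,v_6].
The 27×18 boundary matrix has rank 18 and Smith normal form diag(1,1,1,1,1,1,1,1,1,1,1,1,1,1,1,1,1,2).

Now H_k = ker ∂_k / im ∂_{k+1}, so:

  H_0: rank C_0 − rank ∂_1 = 9 − 8 = 1, and the invariant factors of ∂_1 are all 1, so H_0 ≅ Z.
  H_1: rank ker ∂_1 − rank ∂_2 = (27 − 8) − 18 = 1, and ∂_2 has invariant factor 2 > 1, so H_1 ≅ Z ⊕ Z/2Z.
  H_2: rank ker ∂_2 − rank ∂_3 = (18 − 18) − 0 = 0, and there is no ∂_3, so H_2 ≅ 0.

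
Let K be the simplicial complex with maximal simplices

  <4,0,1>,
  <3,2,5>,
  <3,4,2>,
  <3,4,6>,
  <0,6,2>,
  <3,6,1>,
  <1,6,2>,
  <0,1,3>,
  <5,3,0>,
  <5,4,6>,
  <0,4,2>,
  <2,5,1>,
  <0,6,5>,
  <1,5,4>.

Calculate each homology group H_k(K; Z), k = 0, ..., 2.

We work with the vertex ordering 0 < 1 < 2 < 3 < 4 < 5 < 6. The simplices of K, each written with vertices in increasing order, are:

  0-simplices (7): [0], [1], [2], [3], [4], [5], [6]
  1-simplices (21): [0,1], [0,2], [0,3], [0,4], [0,5], [0,6], [1,2], [1,3], [1,4], [1,5], [1,6], [2,3], [2,4], [2,5], [2,6], [3,4], [3,5], [3,6], [4,5], [4,6], [5,6]
  2-simplices (14): [0,1,3], [0,1,4], [0,2,4], [0,2,6], [0,3,5], [0,5,6], [1,2,5], [1,2,6], [1,3,6], [1,4,5], [2,3,4], [2,3,5], [3,4,6], [4,5,6]

Hence C_0 ≅ Z^7, C_1 ≅ Z^21, C_2 ≅ Z^14.

The boundary map ∂_1: C_1 → C_0 maps an edge to its endpoints' difference, ∂[p,q] = q − p.
This gives a 7×21 integer matrix of rank 6; reducing to Smith normal form yields diagonal entries (1,1,1,1,1,1).

∂_2: C_2 → C_1 acts by ∂[p,q,r] = [q,r] − [p,r] + [p,q]. For instance
  ∂[0,2,6] = [2,6] − [0,6] + [0,2],
  ∂[4,5,6] = [5,6] − [4,6] + [4,5].
The 21×14 boundary matrix has rank 13 and Smith normal form diag(1,1,1,1,1,1,1,1,1,1,1,1,1).

Now H_k = ker ∂_k / im ∂_{k+1}, so:

  H_0: rank C_0 − rank ∂_1 = 7 − 6 = 1, and the invariant factors of ∂_1 are all 1, so H_0 = Z.
  H_1: rank ker ∂_1 − rank ∂_2 = (21 − 6) − 13 = 2, and the invariant factors of ∂_2 are all 1, so H_1 = Z^2.
  H_2: rank ker ∂_2 − rank ∂_3 = (14 − 13) − 0 = 1, and there is no ∂_3, so H_2 = Z.

As a check, the Euler characteristic is 7 − 21 + 14 = 0, which agrees with 1 − 2 + 1 = 0.

H_0 ≅ Z,  H_1 ≅ Z^2,  H_2 ≅ Z.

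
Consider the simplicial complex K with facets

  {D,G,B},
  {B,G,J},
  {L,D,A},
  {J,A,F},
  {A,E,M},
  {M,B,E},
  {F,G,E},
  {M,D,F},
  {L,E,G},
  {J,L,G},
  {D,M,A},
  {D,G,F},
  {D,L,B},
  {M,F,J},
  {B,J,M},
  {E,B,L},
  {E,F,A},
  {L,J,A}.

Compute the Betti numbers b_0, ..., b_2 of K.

b_0 = 1, b_1 = 1, b_2 = 0.

Order the vertices as A < B < D < E < F < G < J < L < M. Listing each simplex with vertices in this order, K has dimension 2 with simplices:

  0-simplices (9): A, B, D, E, F, G, J, L, M
  1-simplices (27): AD, AE, AF, AJ, AL, AM, BD, BE, BG, BJ, BL, BM, DF, DG, DL, DM, EF, EG, EL, EM, FG, FJ, FM, GJ, GL, JL, JM
  2-simplices (18): ADL, ADM, AEF, AEM, AFJ, AJL, BDG, BDL, BEL, BEM, BGJ, BJM, DFG, DFM, EFG, EGL, FJM, GJL

giving chain groups C_0 ≅ Z^9, C_1 ≅ Z^27, C_2 ≅ Z^18.

∂_1: C_1 → C_0 sends each edge [p,q] (with p < q) to q − p.
The resulting 9×27 matrix has rank 8, and its Smith normal form has invariant factors (1,1,1,1,1,1,1,1).

The boundary map ∂_2: C_2 → C_1 acts by ∂[p,q,r] = [q,r] − [p,r] + [p,q]. For instance
  ∂BEL = EL − BL + BE,
  ∂BDG = DG − BG + BD.
As a 27×18 matrix over Z this has rank 18, with invariant factors (1,1,1,1,1,1,1,1,1,1,1,1,1,1,1,1,1,2).

Now H_k = ker ∂_k / im ∂_{k+1}, so:

  H_0: rank C_0 − rank ∂_1 = 9 − 8 = 1, and the invariant factors of ∂_1 are all 1, so H_0 = Z.
  H_1: rank ker ∂_1 − rank ∂_2 = (27 − 8) − 18 = 1, and ∂_2 has invariant factor 2 > 1, so H_1 = Z ⊕ Z/2.
  H_2: rank ker ∂_2 − rank ∂_3 = (18 − 18) − 0 = 0, and there is no ∂_3, so H_2 = 0.

(K is a triangulation of the Klein bottle.)

Hence the Betti numbers are b_0 = 1, b_1 = 1, b_2 = 0.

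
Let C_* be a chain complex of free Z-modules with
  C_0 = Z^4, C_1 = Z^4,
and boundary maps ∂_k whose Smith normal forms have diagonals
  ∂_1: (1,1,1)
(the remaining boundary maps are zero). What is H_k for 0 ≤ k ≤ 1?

H_0 = Z,  H_1 = Z.

H_0: b_0 = 4 − 0 − 3 = 1; torsion from ∂_1 factors > 1: none. So H_0 = Z.
H_1: b_1 = 4 − 3 − 0 = 1; torsion from ∂_2 factors > 1: none. So H_1 = Z.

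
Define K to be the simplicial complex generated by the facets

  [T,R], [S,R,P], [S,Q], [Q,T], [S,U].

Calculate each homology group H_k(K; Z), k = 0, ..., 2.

Order the vertices as P < Q < R < S < T < U. Listing each simplex with vertices in this order, K has dimension 2 with simplices:

  0-simplices (6): P, Q, R, S, T, U
  1-simplices (7): PR, PS, QS, QT, RS, RT, SU
  2-simplices (1): PRS

so the chain groups are C_0 ≅ Z^6, C_1 ≅ Z^7, C_2 ≅ Z^1.

∂_1: C_1 → C_0 maps an edge to its endpoints' difference, ∂[p,q] = q − p. For instance
  ∂SU = U − S.
As a 6×7 matrix over Z this has rank 5, with invariant factors (1,1,1,1,1).

∂_2: C_2 → C_1 maps a triangle to the signed sum of its edges. For instance
  ∂PRS = RS − PS + PR.
The 7×1 boundary matrix has rank 1 and Smith normal form diag(1).

Reading off H_k = ker ∂_k / im ∂_{k+1}:

  H_0: rank C_0 − rank ∂_1 = 6 − 5 = 1, and the invariant factors of ∂_1 are all 1, so H_0 ≅ Z.
  H_1: rank ker ∂_1 − rank ∂_2 = (7 − 5) − 1 = 1, and the invariant factors of ∂_2 are all 1, so H_1 ≅ Z.
  H_2: rank ker ∂_2 − rank ∂_3 = (1 − 1) − 0 = 0, and there is no ∂_3, so H_2 ≅ 0.

H_0 = Z,  H_1 = Z,  H_2 = 0.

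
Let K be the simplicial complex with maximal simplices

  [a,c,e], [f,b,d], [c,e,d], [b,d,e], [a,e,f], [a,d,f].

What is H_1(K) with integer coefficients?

H_1 = Z.

K has 6 vertices, 12 edges, 6 triangles.
rank ∂_1 = 5, rank ∂_2 = 6 ⇒ b_1 = 12 − 5 − 6 = 1; all invariant factors of ∂_2 are 1 so no torsion. So H_1 ≅ Z.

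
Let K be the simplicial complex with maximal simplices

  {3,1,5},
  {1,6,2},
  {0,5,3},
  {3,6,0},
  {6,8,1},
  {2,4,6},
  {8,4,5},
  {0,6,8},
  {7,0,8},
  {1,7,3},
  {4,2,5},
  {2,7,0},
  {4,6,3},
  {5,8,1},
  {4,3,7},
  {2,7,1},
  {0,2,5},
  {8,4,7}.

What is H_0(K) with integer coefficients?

H_0 = Z.

K has 9 vertices, 27 edges, 18 triangles.
rank ∂_0 = 0, rank ∂_1 = 8 ⇒ b_0 = 9 − 0 − 8 = 1; all invariant factors of ∂_1 are 1 so no torsion. So H_0 ≅ Z.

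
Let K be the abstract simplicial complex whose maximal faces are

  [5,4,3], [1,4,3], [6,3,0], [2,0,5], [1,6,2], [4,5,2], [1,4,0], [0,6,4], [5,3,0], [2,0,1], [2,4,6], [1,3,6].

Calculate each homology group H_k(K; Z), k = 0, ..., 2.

H_0 = Z,  H_1 = Z_2,  H_2 = 0.

Take the total order 0 < 1 < 2 < 3 < 4 < 5 < 6 on the vertex set. Then K (dimension 2) consists of the simplices:

  0-simplices (7): [0], [1], [2], [3], [4], [5], [6]
  1-simplices (18): [0,1], [0,2], [0,3], [0,4], [0,5], [0,6], [1,2], [1,3], [1,4], [1,6], [2,4], [2,5], [2,6], [3,4], [3,5], [3,6], [4,5], [4,6]
  2-simplices (12): [0,1,2], [0,1,4], [0,2,5], [0,3,5], [0,3,6], [0,4,6], [1,2,6], [1,3,4], [1,3,6], [2,4,5], [2,4,6], [3,4,5]

giving chain groups C_0 ≅ Z^7, C_1 ≅ Z^18, C_2 ≅ Z^12.

Boundary ∂_1: C_1 → C_0 maps an edge to its endpoints' difference, ∂[p,q] = q − p.
The resulting 7×18 matrix has rank 6, and its Smith normal form has invariant factors (1,1,1,1,1,1).

The boundary map ∂_2: C_2 → C_1 sends each 2-simplex [p,q,r] to [q,r] − [p,r] + [p,q]. For instance
  ∂[1,3,4] = [3,4] − [1,4] + [1,3],
  ∂[2,4,5] = [4,5] − [2,5] + [2,4].
This gives a 18×12 integer matrix of rank 12; reducing to Smith normal form yields diagonal entries (1,1,1,1,1,1,1,1,1,1,1,2).

Now H_k = ker ∂_k / im ∂_{k+1}, so:

  H_0: rank C_0 − rank ∂_1 = 7 − 6 = 1, and the invariant factors of ∂_1 are all 1, so H_0 ≅ Z.
  H_1: rank ker ∂_1 − rank ∂_2 = (18 − 6) − 12 = 0, and ∂_2 has invariant factor 2 > 1, so H_1 ≅ Z_2.
  H_2: rank ker ∂_2 − rank ∂_3 = (12 − 12) − 0 = 0, and there is no ∂_3, so H_2 ≅ 0.

As a check, the Euler characteristic is 7 − 18 + 12 = 1, which agrees with 1 − 0 + 0 = 1.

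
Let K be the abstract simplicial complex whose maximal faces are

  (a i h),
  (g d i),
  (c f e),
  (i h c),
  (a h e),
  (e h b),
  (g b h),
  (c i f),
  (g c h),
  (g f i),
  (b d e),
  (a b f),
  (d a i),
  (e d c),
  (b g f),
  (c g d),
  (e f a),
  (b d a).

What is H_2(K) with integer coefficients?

H_2 = 0.

Order the vertices as a < b < c < d < e < f < g < h < i. Listing each simplex with vertices in this order, K has dimension 2 with simplices:

  0-simplices (9): a, b, c, d, e, f, g, h, i
  1-simplices (27): ab, ad, ae, af, ah, ai, bd, be, bf, bg, bh, cd, ce, cf, cg, ch, ci, de, dg, di, ef, eh, fg, fi, gh, gi, hi
  2-simplices (18): abd, abf, adi, aef, aeh, ahi, bde, beh, bfg, bgh, cde, cdg, cef, cfi, cgh, chi, dgi, fgi

giving chain groups C_0 ≅ Z^9, C_1 ≅ Z^27, C_2 ≅ Z^18.

Boundary ∂_1: C_1 → C_0 is given by ∂[p,q] = [q] − [p]. For instance
  ∂gi = i − g.
The 9×27 boundary matrix has rank 8 and Smith normal form diag(1,1,1,1,1,1,1,1).

The boundary map ∂_2: C_2 → C_1 acts by ∂[p,q,r] = [q,r] − [p,r] + [p,q]. For instance
  ∂bfg = fg − bg + bf,
  ∂cde = de − ce + cd.
This gives a 27×18 integer matrix of rank 18; reducing to Smith normal form yields diagonal entries (1,1,1,1,1,1,1,1,1,1,1,1,1,1,1,1,1,2).

From H_k ≅ ker(∂_k) / im(∂_{k+1}) we obtain:

  H_2: rank ker ∂_2 − rank ∂_3 = (18 − 18) − 0 = 0, and there is no ∂_3, so H_2 = 0.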